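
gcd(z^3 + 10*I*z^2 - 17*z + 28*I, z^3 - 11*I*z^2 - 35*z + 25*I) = z - I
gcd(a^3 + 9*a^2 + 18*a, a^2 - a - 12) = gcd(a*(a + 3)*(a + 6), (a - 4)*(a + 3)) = a + 3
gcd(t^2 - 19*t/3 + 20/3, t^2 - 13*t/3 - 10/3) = t - 5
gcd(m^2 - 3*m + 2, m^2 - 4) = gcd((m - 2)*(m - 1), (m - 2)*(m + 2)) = m - 2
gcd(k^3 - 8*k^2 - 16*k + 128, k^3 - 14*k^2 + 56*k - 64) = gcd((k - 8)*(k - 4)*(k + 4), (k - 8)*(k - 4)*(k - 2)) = k^2 - 12*k + 32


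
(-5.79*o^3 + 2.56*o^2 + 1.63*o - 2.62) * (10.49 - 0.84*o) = 4.8636*o^4 - 62.8875*o^3 + 25.4852*o^2 + 19.2995*o - 27.4838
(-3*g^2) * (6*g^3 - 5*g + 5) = -18*g^5 + 15*g^3 - 15*g^2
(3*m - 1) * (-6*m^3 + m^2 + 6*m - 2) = -18*m^4 + 9*m^3 + 17*m^2 - 12*m + 2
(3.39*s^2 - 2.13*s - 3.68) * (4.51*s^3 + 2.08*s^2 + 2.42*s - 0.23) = 15.2889*s^5 - 2.5551*s^4 - 12.8234*s^3 - 13.5887*s^2 - 8.4157*s + 0.8464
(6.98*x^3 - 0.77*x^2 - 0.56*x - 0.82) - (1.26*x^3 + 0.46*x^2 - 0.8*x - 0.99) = 5.72*x^3 - 1.23*x^2 + 0.24*x + 0.17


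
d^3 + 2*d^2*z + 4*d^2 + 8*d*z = d*(d + 4)*(d + 2*z)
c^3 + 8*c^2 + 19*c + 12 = (c + 1)*(c + 3)*(c + 4)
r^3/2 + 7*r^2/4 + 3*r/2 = r*(r/2 + 1)*(r + 3/2)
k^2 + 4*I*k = k*(k + 4*I)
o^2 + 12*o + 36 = (o + 6)^2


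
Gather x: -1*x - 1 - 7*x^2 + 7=-7*x^2 - x + 6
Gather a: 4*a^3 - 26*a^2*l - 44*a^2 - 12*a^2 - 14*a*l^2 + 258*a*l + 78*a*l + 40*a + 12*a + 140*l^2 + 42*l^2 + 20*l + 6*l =4*a^3 + a^2*(-26*l - 56) + a*(-14*l^2 + 336*l + 52) + 182*l^2 + 26*l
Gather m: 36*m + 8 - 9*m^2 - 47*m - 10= -9*m^2 - 11*m - 2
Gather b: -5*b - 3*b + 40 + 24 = 64 - 8*b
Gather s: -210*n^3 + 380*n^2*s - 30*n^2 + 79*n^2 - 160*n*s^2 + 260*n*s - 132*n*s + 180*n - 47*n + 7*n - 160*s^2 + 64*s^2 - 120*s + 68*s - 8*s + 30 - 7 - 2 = -210*n^3 + 49*n^2 + 140*n + s^2*(-160*n - 96) + s*(380*n^2 + 128*n - 60) + 21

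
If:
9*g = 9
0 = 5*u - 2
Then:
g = 1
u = 2/5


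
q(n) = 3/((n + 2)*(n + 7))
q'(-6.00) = 0.56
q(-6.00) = -0.75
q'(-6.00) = 0.56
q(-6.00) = -0.75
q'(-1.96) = -374.98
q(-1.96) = 14.88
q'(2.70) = -0.02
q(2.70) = 0.07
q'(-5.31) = 0.16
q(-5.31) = -0.54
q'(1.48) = -0.04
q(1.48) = 0.10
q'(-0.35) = -0.21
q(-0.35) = 0.27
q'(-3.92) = -0.10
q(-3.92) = -0.51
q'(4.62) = -0.01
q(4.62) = 0.04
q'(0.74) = -0.07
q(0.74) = 0.14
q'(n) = -3/((n + 2)*(n + 7)^2) - 3/((n + 2)^2*(n + 7)) = 3*(-2*n - 9)/(n^4 + 18*n^3 + 109*n^2 + 252*n + 196)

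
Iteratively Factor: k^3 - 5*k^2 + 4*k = (k - 1)*(k^2 - 4*k) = k*(k - 1)*(k - 4)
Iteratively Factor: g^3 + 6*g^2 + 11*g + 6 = (g + 2)*(g^2 + 4*g + 3) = (g + 2)*(g + 3)*(g + 1)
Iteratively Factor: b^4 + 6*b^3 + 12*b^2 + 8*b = (b + 2)*(b^3 + 4*b^2 + 4*b) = (b + 2)^2*(b^2 + 2*b) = (b + 2)^3*(b)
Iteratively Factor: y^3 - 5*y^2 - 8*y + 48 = (y - 4)*(y^2 - y - 12) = (y - 4)^2*(y + 3)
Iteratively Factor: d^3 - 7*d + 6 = (d - 1)*(d^2 + d - 6) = (d - 2)*(d - 1)*(d + 3)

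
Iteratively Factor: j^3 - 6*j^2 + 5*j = (j - 1)*(j^2 - 5*j) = (j - 5)*(j - 1)*(j)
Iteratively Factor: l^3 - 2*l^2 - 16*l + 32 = (l - 4)*(l^2 + 2*l - 8) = (l - 4)*(l + 4)*(l - 2)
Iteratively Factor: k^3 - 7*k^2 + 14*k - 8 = (k - 2)*(k^2 - 5*k + 4) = (k - 4)*(k - 2)*(k - 1)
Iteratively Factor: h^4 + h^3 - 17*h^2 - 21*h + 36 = (h - 1)*(h^3 + 2*h^2 - 15*h - 36) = (h - 1)*(h + 3)*(h^2 - h - 12) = (h - 4)*(h - 1)*(h + 3)*(h + 3)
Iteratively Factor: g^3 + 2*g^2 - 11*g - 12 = (g + 1)*(g^2 + g - 12) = (g + 1)*(g + 4)*(g - 3)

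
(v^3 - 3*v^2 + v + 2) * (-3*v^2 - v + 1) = -3*v^5 + 8*v^4 + v^3 - 10*v^2 - v + 2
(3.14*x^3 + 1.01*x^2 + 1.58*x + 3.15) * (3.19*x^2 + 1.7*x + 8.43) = 10.0166*x^5 + 8.5599*x^4 + 33.2274*x^3 + 21.2488*x^2 + 18.6744*x + 26.5545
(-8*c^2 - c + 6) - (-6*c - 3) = -8*c^2 + 5*c + 9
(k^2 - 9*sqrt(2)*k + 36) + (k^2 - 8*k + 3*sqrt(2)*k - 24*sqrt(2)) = 2*k^2 - 6*sqrt(2)*k - 8*k - 24*sqrt(2) + 36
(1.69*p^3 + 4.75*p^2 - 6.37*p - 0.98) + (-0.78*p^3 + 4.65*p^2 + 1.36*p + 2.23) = 0.91*p^3 + 9.4*p^2 - 5.01*p + 1.25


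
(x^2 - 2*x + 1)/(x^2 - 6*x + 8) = (x^2 - 2*x + 1)/(x^2 - 6*x + 8)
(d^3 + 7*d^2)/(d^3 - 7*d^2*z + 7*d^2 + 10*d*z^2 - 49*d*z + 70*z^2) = d^2/(d^2 - 7*d*z + 10*z^2)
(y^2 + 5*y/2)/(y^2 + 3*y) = (y + 5/2)/(y + 3)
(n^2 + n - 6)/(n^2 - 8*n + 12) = (n + 3)/(n - 6)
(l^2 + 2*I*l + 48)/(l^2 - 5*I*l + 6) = (l + 8*I)/(l + I)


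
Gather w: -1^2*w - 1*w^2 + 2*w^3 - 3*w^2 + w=2*w^3 - 4*w^2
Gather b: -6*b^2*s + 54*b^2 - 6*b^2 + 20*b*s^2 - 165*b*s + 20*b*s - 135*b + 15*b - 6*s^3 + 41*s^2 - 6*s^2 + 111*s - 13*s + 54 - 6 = b^2*(48 - 6*s) + b*(20*s^2 - 145*s - 120) - 6*s^3 + 35*s^2 + 98*s + 48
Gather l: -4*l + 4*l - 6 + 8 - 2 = 0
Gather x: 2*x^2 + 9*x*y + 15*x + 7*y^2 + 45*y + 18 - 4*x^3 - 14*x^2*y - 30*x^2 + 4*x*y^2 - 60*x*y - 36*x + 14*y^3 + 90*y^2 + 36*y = -4*x^3 + x^2*(-14*y - 28) + x*(4*y^2 - 51*y - 21) + 14*y^3 + 97*y^2 + 81*y + 18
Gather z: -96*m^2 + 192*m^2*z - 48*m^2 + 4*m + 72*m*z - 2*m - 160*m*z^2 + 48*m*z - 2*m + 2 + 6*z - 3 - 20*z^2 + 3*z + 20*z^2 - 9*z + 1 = -144*m^2 - 160*m*z^2 + z*(192*m^2 + 120*m)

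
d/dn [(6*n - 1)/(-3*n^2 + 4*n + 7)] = 2*(9*n^2 - 3*n + 23)/(9*n^4 - 24*n^3 - 26*n^2 + 56*n + 49)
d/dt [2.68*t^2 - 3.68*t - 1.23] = 5.36*t - 3.68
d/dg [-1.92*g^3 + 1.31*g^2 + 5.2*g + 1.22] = -5.76*g^2 + 2.62*g + 5.2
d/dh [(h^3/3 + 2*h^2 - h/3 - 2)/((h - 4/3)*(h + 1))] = (3*h^2 - 8*h - 2)/(9*h^2 - 24*h + 16)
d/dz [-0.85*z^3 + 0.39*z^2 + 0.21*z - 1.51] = -2.55*z^2 + 0.78*z + 0.21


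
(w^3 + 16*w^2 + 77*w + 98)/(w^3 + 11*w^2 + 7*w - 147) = (w + 2)/(w - 3)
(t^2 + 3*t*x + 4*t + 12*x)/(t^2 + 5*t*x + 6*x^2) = (t + 4)/(t + 2*x)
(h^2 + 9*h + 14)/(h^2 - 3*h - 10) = (h + 7)/(h - 5)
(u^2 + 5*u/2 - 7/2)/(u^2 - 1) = (u + 7/2)/(u + 1)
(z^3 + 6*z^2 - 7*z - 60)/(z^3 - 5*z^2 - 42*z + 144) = (z^2 + 9*z + 20)/(z^2 - 2*z - 48)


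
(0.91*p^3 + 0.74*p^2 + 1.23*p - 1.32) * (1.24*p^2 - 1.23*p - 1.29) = 1.1284*p^5 - 0.2017*p^4 - 0.5589*p^3 - 4.1043*p^2 + 0.0369000000000002*p + 1.7028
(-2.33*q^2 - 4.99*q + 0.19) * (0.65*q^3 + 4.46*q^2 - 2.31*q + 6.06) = -1.5145*q^5 - 13.6353*q^4 - 16.7496*q^3 - 1.7455*q^2 - 30.6783*q + 1.1514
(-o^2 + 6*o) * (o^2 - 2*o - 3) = -o^4 + 8*o^3 - 9*o^2 - 18*o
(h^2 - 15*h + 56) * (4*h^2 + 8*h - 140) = 4*h^4 - 52*h^3 - 36*h^2 + 2548*h - 7840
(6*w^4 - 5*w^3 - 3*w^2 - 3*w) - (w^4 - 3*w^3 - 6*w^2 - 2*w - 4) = 5*w^4 - 2*w^3 + 3*w^2 - w + 4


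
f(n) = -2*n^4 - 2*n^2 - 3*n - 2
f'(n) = -8*n^3 - 4*n - 3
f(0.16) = -2.53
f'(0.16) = -3.67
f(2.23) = -68.10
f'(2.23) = -100.64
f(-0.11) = -1.69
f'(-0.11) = -2.55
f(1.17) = -12.00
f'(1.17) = -20.49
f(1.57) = -23.79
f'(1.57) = -40.24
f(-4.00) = -534.00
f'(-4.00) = 525.00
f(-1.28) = -6.81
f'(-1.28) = 18.90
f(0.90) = -7.63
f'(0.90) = -12.43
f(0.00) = -2.00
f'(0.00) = -3.00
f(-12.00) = -41726.00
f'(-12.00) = 13869.00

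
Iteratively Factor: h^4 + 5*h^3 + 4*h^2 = (h)*(h^3 + 5*h^2 + 4*h) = h^2*(h^2 + 5*h + 4) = h^2*(h + 1)*(h + 4)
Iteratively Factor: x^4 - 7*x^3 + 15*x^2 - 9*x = (x - 1)*(x^3 - 6*x^2 + 9*x) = x*(x - 1)*(x^2 - 6*x + 9) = x*(x - 3)*(x - 1)*(x - 3)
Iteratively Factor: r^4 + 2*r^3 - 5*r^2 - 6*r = (r + 1)*(r^3 + r^2 - 6*r) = (r + 1)*(r + 3)*(r^2 - 2*r) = r*(r + 1)*(r + 3)*(r - 2)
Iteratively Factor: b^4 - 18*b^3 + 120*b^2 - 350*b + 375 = (b - 3)*(b^3 - 15*b^2 + 75*b - 125) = (b - 5)*(b - 3)*(b^2 - 10*b + 25) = (b - 5)^2*(b - 3)*(b - 5)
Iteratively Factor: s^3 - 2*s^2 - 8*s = (s - 4)*(s^2 + 2*s) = (s - 4)*(s + 2)*(s)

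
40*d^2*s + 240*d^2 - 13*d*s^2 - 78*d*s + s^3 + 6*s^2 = (-8*d + s)*(-5*d + s)*(s + 6)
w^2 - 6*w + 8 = (w - 4)*(w - 2)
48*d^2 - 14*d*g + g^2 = (-8*d + g)*(-6*d + g)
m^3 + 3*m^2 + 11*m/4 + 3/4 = (m + 1/2)*(m + 1)*(m + 3/2)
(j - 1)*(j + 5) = j^2 + 4*j - 5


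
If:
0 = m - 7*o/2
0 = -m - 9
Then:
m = -9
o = -18/7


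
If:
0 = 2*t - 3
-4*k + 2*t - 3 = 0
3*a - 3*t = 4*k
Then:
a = 3/2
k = 0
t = 3/2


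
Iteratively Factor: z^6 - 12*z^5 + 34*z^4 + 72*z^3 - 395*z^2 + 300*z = (z - 1)*(z^5 - 11*z^4 + 23*z^3 + 95*z^2 - 300*z) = (z - 5)*(z - 1)*(z^4 - 6*z^3 - 7*z^2 + 60*z) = (z - 5)*(z - 4)*(z - 1)*(z^3 - 2*z^2 - 15*z) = z*(z - 5)*(z - 4)*(z - 1)*(z^2 - 2*z - 15) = z*(z - 5)*(z - 4)*(z - 1)*(z + 3)*(z - 5)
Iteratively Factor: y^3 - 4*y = (y)*(y^2 - 4) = y*(y + 2)*(y - 2)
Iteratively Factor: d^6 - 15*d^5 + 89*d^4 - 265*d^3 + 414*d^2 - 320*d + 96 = (d - 3)*(d^5 - 12*d^4 + 53*d^3 - 106*d^2 + 96*d - 32) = (d - 4)*(d - 3)*(d^4 - 8*d^3 + 21*d^2 - 22*d + 8) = (d - 4)*(d - 3)*(d - 1)*(d^3 - 7*d^2 + 14*d - 8) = (d - 4)^2*(d - 3)*(d - 1)*(d^2 - 3*d + 2) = (d - 4)^2*(d - 3)*(d - 2)*(d - 1)*(d - 1)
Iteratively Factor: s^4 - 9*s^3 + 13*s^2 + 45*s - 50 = (s - 1)*(s^3 - 8*s^2 + 5*s + 50) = (s - 5)*(s - 1)*(s^2 - 3*s - 10) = (s - 5)^2*(s - 1)*(s + 2)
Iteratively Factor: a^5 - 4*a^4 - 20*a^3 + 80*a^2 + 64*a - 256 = (a - 4)*(a^4 - 20*a^2 + 64) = (a - 4)*(a + 2)*(a^3 - 2*a^2 - 16*a + 32) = (a - 4)*(a + 2)*(a + 4)*(a^2 - 6*a + 8) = (a - 4)*(a - 2)*(a + 2)*(a + 4)*(a - 4)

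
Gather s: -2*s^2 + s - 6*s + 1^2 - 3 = -2*s^2 - 5*s - 2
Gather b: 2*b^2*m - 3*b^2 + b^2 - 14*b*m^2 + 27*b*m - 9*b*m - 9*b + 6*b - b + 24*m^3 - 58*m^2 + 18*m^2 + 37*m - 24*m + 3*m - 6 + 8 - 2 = b^2*(2*m - 2) + b*(-14*m^2 + 18*m - 4) + 24*m^3 - 40*m^2 + 16*m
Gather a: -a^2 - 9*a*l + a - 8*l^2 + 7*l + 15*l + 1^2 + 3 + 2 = -a^2 + a*(1 - 9*l) - 8*l^2 + 22*l + 6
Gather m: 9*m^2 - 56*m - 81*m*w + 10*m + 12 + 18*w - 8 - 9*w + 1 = 9*m^2 + m*(-81*w - 46) + 9*w + 5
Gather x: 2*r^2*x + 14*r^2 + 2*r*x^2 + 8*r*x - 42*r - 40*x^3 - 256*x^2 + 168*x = 14*r^2 - 42*r - 40*x^3 + x^2*(2*r - 256) + x*(2*r^2 + 8*r + 168)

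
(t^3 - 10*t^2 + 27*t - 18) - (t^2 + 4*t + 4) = t^3 - 11*t^2 + 23*t - 22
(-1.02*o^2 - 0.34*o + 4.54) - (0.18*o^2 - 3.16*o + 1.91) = -1.2*o^2 + 2.82*o + 2.63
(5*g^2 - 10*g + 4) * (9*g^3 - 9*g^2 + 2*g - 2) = 45*g^5 - 135*g^4 + 136*g^3 - 66*g^2 + 28*g - 8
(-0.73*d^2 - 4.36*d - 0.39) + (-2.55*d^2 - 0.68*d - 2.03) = -3.28*d^2 - 5.04*d - 2.42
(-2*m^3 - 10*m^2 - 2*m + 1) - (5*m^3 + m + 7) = -7*m^3 - 10*m^2 - 3*m - 6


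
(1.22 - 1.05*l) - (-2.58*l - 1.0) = 1.53*l + 2.22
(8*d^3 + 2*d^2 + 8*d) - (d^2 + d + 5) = 8*d^3 + d^2 + 7*d - 5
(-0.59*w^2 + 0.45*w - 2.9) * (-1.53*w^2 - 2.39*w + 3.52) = 0.9027*w^4 + 0.7216*w^3 + 1.2847*w^2 + 8.515*w - 10.208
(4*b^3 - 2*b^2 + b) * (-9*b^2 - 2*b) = -36*b^5 + 10*b^4 - 5*b^3 - 2*b^2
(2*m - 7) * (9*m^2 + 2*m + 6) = 18*m^3 - 59*m^2 - 2*m - 42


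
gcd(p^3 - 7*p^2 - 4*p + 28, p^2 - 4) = p^2 - 4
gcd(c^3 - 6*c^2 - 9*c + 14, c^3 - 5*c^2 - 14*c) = c^2 - 5*c - 14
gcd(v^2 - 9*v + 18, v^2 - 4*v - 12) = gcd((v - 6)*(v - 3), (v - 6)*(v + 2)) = v - 6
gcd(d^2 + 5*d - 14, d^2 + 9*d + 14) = d + 7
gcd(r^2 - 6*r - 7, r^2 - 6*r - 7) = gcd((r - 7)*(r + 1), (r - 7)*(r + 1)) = r^2 - 6*r - 7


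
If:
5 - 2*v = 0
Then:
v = 5/2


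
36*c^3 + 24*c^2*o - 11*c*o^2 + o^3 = (-6*c + o)^2*(c + o)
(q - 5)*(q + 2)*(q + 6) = q^3 + 3*q^2 - 28*q - 60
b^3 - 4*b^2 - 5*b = b*(b - 5)*(b + 1)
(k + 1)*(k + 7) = k^2 + 8*k + 7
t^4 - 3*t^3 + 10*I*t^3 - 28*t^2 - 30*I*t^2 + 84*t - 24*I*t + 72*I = (t - 3)*(t + 2*I)^2*(t + 6*I)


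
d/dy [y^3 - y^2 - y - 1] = 3*y^2 - 2*y - 1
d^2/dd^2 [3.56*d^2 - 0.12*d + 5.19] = 7.12000000000000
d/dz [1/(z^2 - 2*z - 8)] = 2*(1 - z)/(-z^2 + 2*z + 8)^2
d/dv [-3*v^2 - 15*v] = -6*v - 15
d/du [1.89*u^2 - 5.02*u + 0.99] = 3.78*u - 5.02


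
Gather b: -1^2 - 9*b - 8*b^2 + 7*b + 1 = -8*b^2 - 2*b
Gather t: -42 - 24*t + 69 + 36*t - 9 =12*t + 18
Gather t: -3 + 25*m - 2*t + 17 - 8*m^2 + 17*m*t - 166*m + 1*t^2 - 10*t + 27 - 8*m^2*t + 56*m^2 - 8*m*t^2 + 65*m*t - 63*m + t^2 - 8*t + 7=48*m^2 - 204*m + t^2*(2 - 8*m) + t*(-8*m^2 + 82*m - 20) + 48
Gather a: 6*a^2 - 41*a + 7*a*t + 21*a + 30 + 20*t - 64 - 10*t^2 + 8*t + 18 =6*a^2 + a*(7*t - 20) - 10*t^2 + 28*t - 16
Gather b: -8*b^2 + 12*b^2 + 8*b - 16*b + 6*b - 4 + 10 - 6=4*b^2 - 2*b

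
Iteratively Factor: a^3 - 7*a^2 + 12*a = (a - 3)*(a^2 - 4*a) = (a - 4)*(a - 3)*(a)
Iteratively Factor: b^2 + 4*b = (b + 4)*(b)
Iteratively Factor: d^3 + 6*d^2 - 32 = (d + 4)*(d^2 + 2*d - 8) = (d + 4)^2*(d - 2)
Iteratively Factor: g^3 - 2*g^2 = (g)*(g^2 - 2*g) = g^2*(g - 2)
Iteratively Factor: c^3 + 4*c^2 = (c)*(c^2 + 4*c) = c*(c + 4)*(c)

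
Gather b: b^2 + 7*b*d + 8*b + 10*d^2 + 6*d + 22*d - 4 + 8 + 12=b^2 + b*(7*d + 8) + 10*d^2 + 28*d + 16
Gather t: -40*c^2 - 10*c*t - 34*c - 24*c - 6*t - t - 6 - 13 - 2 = -40*c^2 - 58*c + t*(-10*c - 7) - 21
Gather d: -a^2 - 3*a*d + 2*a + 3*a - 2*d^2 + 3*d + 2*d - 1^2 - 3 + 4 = -a^2 + 5*a - 2*d^2 + d*(5 - 3*a)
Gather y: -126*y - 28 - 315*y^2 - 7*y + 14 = -315*y^2 - 133*y - 14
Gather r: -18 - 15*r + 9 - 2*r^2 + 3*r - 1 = -2*r^2 - 12*r - 10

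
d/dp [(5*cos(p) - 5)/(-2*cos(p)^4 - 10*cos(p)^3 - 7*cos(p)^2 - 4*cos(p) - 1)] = 20*(-6*cos(p)^4 - 12*cos(p)^3 + 23*cos(p)^2 + 14*cos(p) + 5)*sin(p)/(4*sin(p)^4 - 22*sin(p)^2 + 23*cos(p) + 5*cos(3*p) + 20)^2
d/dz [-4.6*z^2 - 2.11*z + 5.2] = -9.2*z - 2.11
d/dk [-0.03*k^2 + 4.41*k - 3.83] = 4.41 - 0.06*k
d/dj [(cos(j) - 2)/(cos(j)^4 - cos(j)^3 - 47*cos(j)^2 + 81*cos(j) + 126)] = (6*sin(j)^4 + 70*sin(j)^2 + 361*cos(j) - 5*cos(3*j) - 652)*sin(j)/(2*(cos(j) - 6)^2*(cos(j) - 3)^2*(cos(j) + 1)^2*(cos(j) + 7)^2)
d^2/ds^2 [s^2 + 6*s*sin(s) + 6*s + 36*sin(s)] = -6*s*sin(s) - 36*sin(s) + 12*cos(s) + 2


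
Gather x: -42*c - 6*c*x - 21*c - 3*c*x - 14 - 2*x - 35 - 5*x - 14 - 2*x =-63*c + x*(-9*c - 9) - 63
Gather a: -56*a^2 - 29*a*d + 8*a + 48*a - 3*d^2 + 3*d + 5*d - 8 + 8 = -56*a^2 + a*(56 - 29*d) - 3*d^2 + 8*d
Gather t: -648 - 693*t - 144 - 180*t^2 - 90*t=-180*t^2 - 783*t - 792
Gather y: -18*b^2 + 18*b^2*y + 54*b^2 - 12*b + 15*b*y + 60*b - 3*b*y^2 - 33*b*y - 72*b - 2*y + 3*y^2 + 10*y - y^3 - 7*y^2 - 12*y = 36*b^2 - 24*b - y^3 + y^2*(-3*b - 4) + y*(18*b^2 - 18*b - 4)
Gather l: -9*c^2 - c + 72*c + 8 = -9*c^2 + 71*c + 8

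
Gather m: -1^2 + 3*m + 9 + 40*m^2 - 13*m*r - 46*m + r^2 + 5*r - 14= 40*m^2 + m*(-13*r - 43) + r^2 + 5*r - 6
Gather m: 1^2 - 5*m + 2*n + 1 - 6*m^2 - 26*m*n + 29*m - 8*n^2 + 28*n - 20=-6*m^2 + m*(24 - 26*n) - 8*n^2 + 30*n - 18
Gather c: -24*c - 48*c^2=-48*c^2 - 24*c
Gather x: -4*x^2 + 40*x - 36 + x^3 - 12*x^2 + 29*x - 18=x^3 - 16*x^2 + 69*x - 54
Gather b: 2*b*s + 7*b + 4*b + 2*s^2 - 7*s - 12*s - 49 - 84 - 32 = b*(2*s + 11) + 2*s^2 - 19*s - 165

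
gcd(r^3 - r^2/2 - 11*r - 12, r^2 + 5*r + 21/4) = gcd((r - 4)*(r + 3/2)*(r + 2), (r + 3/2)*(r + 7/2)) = r + 3/2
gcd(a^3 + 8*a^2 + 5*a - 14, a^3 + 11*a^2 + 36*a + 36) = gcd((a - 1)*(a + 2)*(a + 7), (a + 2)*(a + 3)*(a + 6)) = a + 2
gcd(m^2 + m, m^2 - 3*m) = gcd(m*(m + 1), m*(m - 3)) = m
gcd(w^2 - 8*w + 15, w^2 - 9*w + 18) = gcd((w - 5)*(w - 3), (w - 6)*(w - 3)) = w - 3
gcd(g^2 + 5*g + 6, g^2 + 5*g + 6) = g^2 + 5*g + 6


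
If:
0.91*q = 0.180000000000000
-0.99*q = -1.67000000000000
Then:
No Solution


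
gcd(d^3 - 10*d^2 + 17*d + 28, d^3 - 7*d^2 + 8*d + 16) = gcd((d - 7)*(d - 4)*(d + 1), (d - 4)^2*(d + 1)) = d^2 - 3*d - 4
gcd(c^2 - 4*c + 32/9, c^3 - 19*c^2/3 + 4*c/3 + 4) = 1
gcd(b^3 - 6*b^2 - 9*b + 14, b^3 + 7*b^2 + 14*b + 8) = b + 2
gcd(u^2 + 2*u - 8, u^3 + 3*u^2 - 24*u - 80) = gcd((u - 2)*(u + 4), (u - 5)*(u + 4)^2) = u + 4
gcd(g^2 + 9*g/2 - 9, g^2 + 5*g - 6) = g + 6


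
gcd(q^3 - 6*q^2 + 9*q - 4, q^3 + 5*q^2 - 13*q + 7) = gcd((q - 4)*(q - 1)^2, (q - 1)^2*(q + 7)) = q^2 - 2*q + 1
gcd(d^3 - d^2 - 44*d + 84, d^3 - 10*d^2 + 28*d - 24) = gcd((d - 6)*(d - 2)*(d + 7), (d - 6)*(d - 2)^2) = d^2 - 8*d + 12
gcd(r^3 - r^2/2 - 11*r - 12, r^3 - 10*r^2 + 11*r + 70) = r + 2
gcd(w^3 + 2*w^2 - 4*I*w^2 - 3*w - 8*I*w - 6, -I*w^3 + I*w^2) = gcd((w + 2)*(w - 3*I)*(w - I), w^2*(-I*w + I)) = 1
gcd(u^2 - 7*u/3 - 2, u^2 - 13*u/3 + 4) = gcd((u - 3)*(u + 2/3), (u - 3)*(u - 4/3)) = u - 3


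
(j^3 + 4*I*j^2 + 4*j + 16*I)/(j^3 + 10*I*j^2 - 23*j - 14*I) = (j^2 + 2*I*j + 8)/(j^2 + 8*I*j - 7)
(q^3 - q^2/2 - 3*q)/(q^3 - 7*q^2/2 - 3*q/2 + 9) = q/(q - 3)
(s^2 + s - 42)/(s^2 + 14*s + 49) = (s - 6)/(s + 7)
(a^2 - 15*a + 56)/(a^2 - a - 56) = (a - 7)/(a + 7)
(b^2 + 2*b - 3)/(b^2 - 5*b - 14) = (-b^2 - 2*b + 3)/(-b^2 + 5*b + 14)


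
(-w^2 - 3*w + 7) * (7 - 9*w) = 9*w^3 + 20*w^2 - 84*w + 49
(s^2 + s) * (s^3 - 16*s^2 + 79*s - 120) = s^5 - 15*s^4 + 63*s^3 - 41*s^2 - 120*s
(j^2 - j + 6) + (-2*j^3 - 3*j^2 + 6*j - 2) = -2*j^3 - 2*j^2 + 5*j + 4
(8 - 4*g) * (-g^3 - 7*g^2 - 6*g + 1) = 4*g^4 + 20*g^3 - 32*g^2 - 52*g + 8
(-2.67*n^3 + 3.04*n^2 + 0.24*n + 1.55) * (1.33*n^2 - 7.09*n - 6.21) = -3.5511*n^5 + 22.9735*n^4 - 4.6537*n^3 - 18.5185*n^2 - 12.4799*n - 9.6255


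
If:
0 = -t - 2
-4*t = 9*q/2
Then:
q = 16/9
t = -2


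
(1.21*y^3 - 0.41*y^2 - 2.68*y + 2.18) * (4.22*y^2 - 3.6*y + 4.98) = 5.1062*y^5 - 6.0862*y^4 - 3.8078*y^3 + 16.8058*y^2 - 21.1944*y + 10.8564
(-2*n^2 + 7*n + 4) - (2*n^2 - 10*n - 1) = -4*n^2 + 17*n + 5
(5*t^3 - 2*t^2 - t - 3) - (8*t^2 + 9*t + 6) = 5*t^3 - 10*t^2 - 10*t - 9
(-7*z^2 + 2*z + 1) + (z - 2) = -7*z^2 + 3*z - 1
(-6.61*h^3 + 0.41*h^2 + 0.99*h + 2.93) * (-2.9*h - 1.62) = 19.169*h^4 + 9.5192*h^3 - 3.5352*h^2 - 10.1008*h - 4.7466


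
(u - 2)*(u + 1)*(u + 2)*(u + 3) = u^4 + 4*u^3 - u^2 - 16*u - 12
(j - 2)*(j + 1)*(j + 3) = j^3 + 2*j^2 - 5*j - 6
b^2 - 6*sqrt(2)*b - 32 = (b - 8*sqrt(2))*(b + 2*sqrt(2))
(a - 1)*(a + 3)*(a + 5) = a^3 + 7*a^2 + 7*a - 15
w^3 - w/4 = w*(w - 1/2)*(w + 1/2)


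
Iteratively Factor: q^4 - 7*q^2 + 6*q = (q)*(q^3 - 7*q + 6) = q*(q - 1)*(q^2 + q - 6) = q*(q - 2)*(q - 1)*(q + 3)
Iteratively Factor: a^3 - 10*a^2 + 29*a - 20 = (a - 5)*(a^2 - 5*a + 4) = (a - 5)*(a - 4)*(a - 1)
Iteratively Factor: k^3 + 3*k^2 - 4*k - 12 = (k + 3)*(k^2 - 4) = (k + 2)*(k + 3)*(k - 2)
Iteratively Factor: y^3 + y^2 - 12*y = (y + 4)*(y^2 - 3*y) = y*(y + 4)*(y - 3)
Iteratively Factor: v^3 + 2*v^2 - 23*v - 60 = (v + 3)*(v^2 - v - 20) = (v + 3)*(v + 4)*(v - 5)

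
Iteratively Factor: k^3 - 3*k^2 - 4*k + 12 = (k - 3)*(k^2 - 4) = (k - 3)*(k - 2)*(k + 2)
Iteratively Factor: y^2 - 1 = (y + 1)*(y - 1)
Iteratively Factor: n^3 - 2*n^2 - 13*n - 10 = (n + 2)*(n^2 - 4*n - 5) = (n - 5)*(n + 2)*(n + 1)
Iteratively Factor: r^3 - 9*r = (r - 3)*(r^2 + 3*r) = (r - 3)*(r + 3)*(r)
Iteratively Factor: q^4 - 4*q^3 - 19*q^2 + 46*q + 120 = (q - 5)*(q^3 + q^2 - 14*q - 24) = (q - 5)*(q - 4)*(q^2 + 5*q + 6) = (q - 5)*(q - 4)*(q + 2)*(q + 3)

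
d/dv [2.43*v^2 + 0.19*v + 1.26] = 4.86*v + 0.19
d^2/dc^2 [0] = 0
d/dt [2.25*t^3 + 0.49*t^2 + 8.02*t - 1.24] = 6.75*t^2 + 0.98*t + 8.02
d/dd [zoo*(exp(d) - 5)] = zoo*exp(d)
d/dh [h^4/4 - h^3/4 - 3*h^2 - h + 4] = h^3 - 3*h^2/4 - 6*h - 1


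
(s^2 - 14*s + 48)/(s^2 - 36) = (s - 8)/(s + 6)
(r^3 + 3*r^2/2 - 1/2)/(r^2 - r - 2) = (2*r^2 + r - 1)/(2*(r - 2))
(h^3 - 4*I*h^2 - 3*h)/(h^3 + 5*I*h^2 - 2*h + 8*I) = h*(h - 3*I)/(h^2 + 6*I*h - 8)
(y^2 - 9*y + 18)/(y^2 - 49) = (y^2 - 9*y + 18)/(y^2 - 49)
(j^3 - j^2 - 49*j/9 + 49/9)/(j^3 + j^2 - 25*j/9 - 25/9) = (9*j^3 - 9*j^2 - 49*j + 49)/(9*j^3 + 9*j^2 - 25*j - 25)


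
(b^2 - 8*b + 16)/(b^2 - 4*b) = (b - 4)/b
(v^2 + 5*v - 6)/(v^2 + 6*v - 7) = (v + 6)/(v + 7)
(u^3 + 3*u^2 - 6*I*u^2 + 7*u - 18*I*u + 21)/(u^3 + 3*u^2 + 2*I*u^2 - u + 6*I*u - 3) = (u - 7*I)/(u + I)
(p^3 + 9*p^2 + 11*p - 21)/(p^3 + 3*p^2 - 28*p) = (p^2 + 2*p - 3)/(p*(p - 4))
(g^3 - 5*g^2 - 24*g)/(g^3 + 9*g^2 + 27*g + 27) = g*(g - 8)/(g^2 + 6*g + 9)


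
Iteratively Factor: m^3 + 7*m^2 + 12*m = (m)*(m^2 + 7*m + 12) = m*(m + 4)*(m + 3)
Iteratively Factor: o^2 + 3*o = (o)*(o + 3)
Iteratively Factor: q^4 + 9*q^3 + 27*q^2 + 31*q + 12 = (q + 3)*(q^3 + 6*q^2 + 9*q + 4) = (q + 1)*(q + 3)*(q^2 + 5*q + 4) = (q + 1)*(q + 3)*(q + 4)*(q + 1)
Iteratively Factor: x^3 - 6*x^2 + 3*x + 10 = (x - 5)*(x^2 - x - 2) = (x - 5)*(x - 2)*(x + 1)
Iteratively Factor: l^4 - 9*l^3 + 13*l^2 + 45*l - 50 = (l - 5)*(l^3 - 4*l^2 - 7*l + 10) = (l - 5)*(l - 1)*(l^2 - 3*l - 10) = (l - 5)^2*(l - 1)*(l + 2)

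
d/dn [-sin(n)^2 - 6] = -sin(2*n)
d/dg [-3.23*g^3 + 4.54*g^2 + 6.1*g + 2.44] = -9.69*g^2 + 9.08*g + 6.1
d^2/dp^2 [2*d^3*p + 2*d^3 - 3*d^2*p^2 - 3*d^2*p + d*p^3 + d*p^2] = 2*d*(-3*d + 3*p + 1)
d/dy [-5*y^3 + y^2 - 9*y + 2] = -15*y^2 + 2*y - 9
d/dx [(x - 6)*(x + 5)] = 2*x - 1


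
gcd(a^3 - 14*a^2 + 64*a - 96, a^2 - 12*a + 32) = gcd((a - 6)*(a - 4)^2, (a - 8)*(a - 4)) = a - 4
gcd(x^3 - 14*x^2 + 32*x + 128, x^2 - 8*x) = x - 8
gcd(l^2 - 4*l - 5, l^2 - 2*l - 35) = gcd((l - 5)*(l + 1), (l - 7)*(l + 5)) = 1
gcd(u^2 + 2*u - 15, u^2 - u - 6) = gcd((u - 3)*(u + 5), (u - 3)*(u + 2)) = u - 3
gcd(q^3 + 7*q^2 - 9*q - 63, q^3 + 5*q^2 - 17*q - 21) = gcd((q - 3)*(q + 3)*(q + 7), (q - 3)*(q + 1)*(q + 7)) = q^2 + 4*q - 21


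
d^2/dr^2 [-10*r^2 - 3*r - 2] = -20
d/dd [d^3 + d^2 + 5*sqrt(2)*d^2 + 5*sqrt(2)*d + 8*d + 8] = 3*d^2 + 2*d + 10*sqrt(2)*d + 5*sqrt(2) + 8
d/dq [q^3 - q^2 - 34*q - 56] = 3*q^2 - 2*q - 34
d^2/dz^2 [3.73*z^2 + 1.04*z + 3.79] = 7.46000000000000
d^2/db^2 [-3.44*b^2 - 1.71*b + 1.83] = -6.88000000000000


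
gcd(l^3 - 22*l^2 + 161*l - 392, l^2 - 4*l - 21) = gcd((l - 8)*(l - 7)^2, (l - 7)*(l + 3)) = l - 7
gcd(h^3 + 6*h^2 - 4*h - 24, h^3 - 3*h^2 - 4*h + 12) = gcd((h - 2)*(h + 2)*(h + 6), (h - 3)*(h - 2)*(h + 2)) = h^2 - 4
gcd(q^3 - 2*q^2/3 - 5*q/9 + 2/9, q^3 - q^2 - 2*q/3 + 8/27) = q^2 + q/3 - 2/9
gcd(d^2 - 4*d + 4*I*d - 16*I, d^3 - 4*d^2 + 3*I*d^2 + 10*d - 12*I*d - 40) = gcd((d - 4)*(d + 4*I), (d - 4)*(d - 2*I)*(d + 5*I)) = d - 4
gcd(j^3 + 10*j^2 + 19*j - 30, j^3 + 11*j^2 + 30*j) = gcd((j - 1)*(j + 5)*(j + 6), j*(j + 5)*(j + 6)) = j^2 + 11*j + 30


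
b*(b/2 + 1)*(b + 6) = b^3/2 + 4*b^2 + 6*b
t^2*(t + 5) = t^3 + 5*t^2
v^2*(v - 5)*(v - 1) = v^4 - 6*v^3 + 5*v^2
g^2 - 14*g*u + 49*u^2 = (g - 7*u)^2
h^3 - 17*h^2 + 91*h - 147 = (h - 7)^2*(h - 3)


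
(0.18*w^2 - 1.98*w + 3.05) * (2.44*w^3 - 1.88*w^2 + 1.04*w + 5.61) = 0.4392*w^5 - 5.1696*w^4 + 11.3516*w^3 - 6.7834*w^2 - 7.9358*w + 17.1105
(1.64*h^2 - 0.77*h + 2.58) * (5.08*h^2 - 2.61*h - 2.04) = 8.3312*h^4 - 8.192*h^3 + 11.7705*h^2 - 5.163*h - 5.2632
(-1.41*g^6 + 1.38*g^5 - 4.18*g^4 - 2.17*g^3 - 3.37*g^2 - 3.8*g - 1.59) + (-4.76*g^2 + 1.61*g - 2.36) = -1.41*g^6 + 1.38*g^5 - 4.18*g^4 - 2.17*g^3 - 8.13*g^2 - 2.19*g - 3.95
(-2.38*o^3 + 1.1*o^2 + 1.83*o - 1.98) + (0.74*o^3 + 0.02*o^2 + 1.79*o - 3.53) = -1.64*o^3 + 1.12*o^2 + 3.62*o - 5.51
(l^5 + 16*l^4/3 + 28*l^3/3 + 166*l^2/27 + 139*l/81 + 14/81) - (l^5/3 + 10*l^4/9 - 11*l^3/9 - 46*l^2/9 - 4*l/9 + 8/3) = 2*l^5/3 + 38*l^4/9 + 95*l^3/9 + 304*l^2/27 + 175*l/81 - 202/81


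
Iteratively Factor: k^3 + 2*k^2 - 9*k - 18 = (k + 2)*(k^2 - 9) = (k - 3)*(k + 2)*(k + 3)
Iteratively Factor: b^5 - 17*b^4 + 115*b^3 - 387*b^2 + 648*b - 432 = (b - 4)*(b^4 - 13*b^3 + 63*b^2 - 135*b + 108) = (b - 4)^2*(b^3 - 9*b^2 + 27*b - 27) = (b - 4)^2*(b - 3)*(b^2 - 6*b + 9) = (b - 4)^2*(b - 3)^2*(b - 3)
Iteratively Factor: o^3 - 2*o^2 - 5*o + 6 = (o - 3)*(o^2 + o - 2) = (o - 3)*(o - 1)*(o + 2)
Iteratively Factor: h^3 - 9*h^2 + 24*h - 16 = (h - 4)*(h^2 - 5*h + 4) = (h - 4)*(h - 1)*(h - 4)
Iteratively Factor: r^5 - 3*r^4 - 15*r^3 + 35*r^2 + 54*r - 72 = (r + 3)*(r^4 - 6*r^3 + 3*r^2 + 26*r - 24) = (r - 4)*(r + 3)*(r^3 - 2*r^2 - 5*r + 6) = (r - 4)*(r - 3)*(r + 3)*(r^2 + r - 2) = (r - 4)*(r - 3)*(r + 2)*(r + 3)*(r - 1)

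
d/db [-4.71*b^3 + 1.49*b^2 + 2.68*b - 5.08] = -14.13*b^2 + 2.98*b + 2.68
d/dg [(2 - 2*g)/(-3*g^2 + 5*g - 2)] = -6/(9*g^2 - 12*g + 4)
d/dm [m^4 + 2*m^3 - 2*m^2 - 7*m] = 4*m^3 + 6*m^2 - 4*m - 7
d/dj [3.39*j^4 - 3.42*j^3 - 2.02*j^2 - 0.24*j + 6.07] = 13.56*j^3 - 10.26*j^2 - 4.04*j - 0.24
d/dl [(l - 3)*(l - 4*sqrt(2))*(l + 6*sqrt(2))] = 3*l^2 - 6*l + 4*sqrt(2)*l - 48 - 6*sqrt(2)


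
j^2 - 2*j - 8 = (j - 4)*(j + 2)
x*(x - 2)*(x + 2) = x^3 - 4*x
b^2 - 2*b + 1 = (b - 1)^2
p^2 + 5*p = p*(p + 5)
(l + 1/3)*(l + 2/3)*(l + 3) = l^3 + 4*l^2 + 29*l/9 + 2/3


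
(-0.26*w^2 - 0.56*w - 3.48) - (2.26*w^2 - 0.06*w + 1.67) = -2.52*w^2 - 0.5*w - 5.15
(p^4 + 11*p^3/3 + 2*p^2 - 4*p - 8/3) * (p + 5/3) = p^5 + 16*p^4/3 + 73*p^3/9 - 2*p^2/3 - 28*p/3 - 40/9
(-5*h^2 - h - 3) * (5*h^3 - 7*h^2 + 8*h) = -25*h^5 + 30*h^4 - 48*h^3 + 13*h^2 - 24*h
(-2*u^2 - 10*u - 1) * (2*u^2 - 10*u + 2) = -4*u^4 + 94*u^2 - 10*u - 2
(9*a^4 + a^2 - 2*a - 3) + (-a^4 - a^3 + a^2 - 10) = 8*a^4 - a^3 + 2*a^2 - 2*a - 13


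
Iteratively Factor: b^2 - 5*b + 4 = (b - 1)*(b - 4)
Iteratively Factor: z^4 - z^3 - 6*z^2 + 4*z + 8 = (z + 2)*(z^3 - 3*z^2 + 4) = (z - 2)*(z + 2)*(z^2 - z - 2) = (z - 2)*(z + 1)*(z + 2)*(z - 2)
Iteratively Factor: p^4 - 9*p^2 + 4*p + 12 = (p - 2)*(p^3 + 2*p^2 - 5*p - 6) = (p - 2)*(p + 3)*(p^2 - p - 2) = (p - 2)^2*(p + 3)*(p + 1)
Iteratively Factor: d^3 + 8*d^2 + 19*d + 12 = (d + 4)*(d^2 + 4*d + 3) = (d + 1)*(d + 4)*(d + 3)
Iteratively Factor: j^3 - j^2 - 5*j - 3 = (j + 1)*(j^2 - 2*j - 3) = (j + 1)^2*(j - 3)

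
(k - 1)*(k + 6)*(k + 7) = k^3 + 12*k^2 + 29*k - 42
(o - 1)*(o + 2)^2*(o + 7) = o^4 + 10*o^3 + 21*o^2 - 4*o - 28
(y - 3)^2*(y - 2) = y^3 - 8*y^2 + 21*y - 18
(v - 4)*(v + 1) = v^2 - 3*v - 4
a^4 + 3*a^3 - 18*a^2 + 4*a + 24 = (a - 2)^2*(a + 1)*(a + 6)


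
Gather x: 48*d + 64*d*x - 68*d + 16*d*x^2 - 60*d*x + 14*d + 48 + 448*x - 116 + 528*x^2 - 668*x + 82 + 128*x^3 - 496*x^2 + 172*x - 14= -6*d + 128*x^3 + x^2*(16*d + 32) + x*(4*d - 48)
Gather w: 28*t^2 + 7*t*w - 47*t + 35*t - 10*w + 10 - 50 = 28*t^2 - 12*t + w*(7*t - 10) - 40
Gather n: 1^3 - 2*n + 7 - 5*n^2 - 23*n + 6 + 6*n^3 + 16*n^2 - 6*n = 6*n^3 + 11*n^2 - 31*n + 14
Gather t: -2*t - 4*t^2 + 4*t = -4*t^2 + 2*t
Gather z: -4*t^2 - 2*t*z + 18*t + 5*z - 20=-4*t^2 + 18*t + z*(5 - 2*t) - 20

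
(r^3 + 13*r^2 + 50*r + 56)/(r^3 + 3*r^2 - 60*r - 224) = (r + 2)/(r - 8)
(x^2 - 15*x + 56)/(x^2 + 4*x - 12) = (x^2 - 15*x + 56)/(x^2 + 4*x - 12)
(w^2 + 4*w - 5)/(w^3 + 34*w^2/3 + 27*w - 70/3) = 3*(w - 1)/(3*w^2 + 19*w - 14)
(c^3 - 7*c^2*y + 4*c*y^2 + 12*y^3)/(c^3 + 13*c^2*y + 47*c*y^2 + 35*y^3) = (c^2 - 8*c*y + 12*y^2)/(c^2 + 12*c*y + 35*y^2)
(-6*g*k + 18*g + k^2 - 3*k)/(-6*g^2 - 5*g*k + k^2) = (k - 3)/(g + k)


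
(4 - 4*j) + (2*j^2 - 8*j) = 2*j^2 - 12*j + 4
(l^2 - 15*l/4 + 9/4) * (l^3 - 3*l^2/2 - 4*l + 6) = l^5 - 21*l^4/4 + 31*l^3/8 + 141*l^2/8 - 63*l/2 + 27/2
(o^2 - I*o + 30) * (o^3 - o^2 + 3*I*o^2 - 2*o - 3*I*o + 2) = o^5 - o^4 + 2*I*o^4 + 31*o^3 - 2*I*o^3 - 31*o^2 + 92*I*o^2 - 60*o - 92*I*o + 60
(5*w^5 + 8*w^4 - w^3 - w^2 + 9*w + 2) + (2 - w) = 5*w^5 + 8*w^4 - w^3 - w^2 + 8*w + 4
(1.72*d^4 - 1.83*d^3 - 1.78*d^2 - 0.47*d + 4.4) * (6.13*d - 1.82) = 10.5436*d^5 - 14.3483*d^4 - 7.5808*d^3 + 0.3585*d^2 + 27.8274*d - 8.008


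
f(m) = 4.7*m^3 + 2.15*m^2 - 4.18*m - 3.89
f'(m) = 14.1*m^2 + 4.3*m - 4.18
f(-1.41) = -6.90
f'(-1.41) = 17.79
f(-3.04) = -103.36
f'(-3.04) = 113.05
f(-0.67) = -1.54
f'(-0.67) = -0.73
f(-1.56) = -9.98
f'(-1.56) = 23.43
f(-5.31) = -624.76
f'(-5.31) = 370.55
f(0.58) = -4.67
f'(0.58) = 3.06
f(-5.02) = -523.30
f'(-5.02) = 329.56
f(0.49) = -4.87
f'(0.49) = 1.31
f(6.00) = 1063.63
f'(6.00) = 529.22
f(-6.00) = -916.61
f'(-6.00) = 477.62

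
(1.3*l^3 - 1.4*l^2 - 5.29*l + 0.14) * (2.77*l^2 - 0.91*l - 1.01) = 3.601*l^5 - 5.061*l^4 - 14.6923*l^3 + 6.6157*l^2 + 5.2155*l - 0.1414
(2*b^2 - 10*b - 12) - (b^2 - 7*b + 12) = b^2 - 3*b - 24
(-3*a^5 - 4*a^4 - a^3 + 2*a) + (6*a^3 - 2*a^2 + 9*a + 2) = -3*a^5 - 4*a^4 + 5*a^3 - 2*a^2 + 11*a + 2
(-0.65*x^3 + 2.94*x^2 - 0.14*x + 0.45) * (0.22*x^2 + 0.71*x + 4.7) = -0.143*x^5 + 0.1853*x^4 - 0.998400000000001*x^3 + 13.8176*x^2 - 0.3385*x + 2.115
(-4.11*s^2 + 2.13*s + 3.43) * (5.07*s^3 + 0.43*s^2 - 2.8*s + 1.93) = -20.8377*s^5 + 9.0318*s^4 + 29.814*s^3 - 12.4214*s^2 - 5.4931*s + 6.6199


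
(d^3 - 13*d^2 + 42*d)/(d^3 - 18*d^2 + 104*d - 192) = d*(d - 7)/(d^2 - 12*d + 32)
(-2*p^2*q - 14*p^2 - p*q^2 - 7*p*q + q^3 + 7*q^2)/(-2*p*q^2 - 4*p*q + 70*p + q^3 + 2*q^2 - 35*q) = (p + q)/(q - 5)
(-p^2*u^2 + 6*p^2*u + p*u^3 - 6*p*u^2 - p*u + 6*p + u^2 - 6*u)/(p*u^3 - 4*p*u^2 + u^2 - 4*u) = (-p*u + 6*p + u^2 - 6*u)/(u*(u - 4))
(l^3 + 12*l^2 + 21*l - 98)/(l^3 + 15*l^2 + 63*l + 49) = (l - 2)/(l + 1)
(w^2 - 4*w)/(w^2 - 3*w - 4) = w/(w + 1)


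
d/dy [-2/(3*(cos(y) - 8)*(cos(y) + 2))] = 4*(3 - cos(y))*sin(y)/(3*(cos(y) - 8)^2*(cos(y) + 2)^2)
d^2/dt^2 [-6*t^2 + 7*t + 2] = -12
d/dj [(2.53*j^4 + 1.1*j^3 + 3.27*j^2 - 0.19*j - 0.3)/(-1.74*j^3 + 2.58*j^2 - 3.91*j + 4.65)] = (-4.4022*j^6 + 13.0548*j^5 - 21.1491*j^4 + 37.7948*j^3 + 1.4835*j^2 + 31.959*j - 2.0565)/(3.0276*j^6 - 8.9784*j^5 + 20.2632*j^4 - 36.3576*j^3 + 39.2821*j^2 - 36.363*j + 21.6225)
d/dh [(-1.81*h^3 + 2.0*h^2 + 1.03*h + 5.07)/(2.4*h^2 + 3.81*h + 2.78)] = (-4.344*h^4 - 13.7922*h^3 - 9.9474*h^2 - 13.216*h - 16.4533)/(5.76*h^4 + 18.288*h^3 + 27.8601*h^2 + 21.1836*h + 7.7284)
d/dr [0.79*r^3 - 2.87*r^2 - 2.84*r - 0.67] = 2.37*r^2 - 5.74*r - 2.84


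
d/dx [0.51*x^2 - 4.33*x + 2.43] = 1.02*x - 4.33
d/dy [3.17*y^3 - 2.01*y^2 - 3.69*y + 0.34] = 9.51*y^2 - 4.02*y - 3.69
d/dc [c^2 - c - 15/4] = 2*c - 1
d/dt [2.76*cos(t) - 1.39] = -2.76*sin(t)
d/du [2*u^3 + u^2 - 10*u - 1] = 6*u^2 + 2*u - 10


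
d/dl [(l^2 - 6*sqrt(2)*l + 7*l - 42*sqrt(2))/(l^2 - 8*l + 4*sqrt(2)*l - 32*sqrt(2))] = 5*(-3*l^2 + 2*sqrt(2)*l^2 + 4*sqrt(2)*l - 112*sqrt(2) + 144)/(l^4 - 16*l^3 + 8*sqrt(2)*l^3 - 128*sqrt(2)*l^2 + 96*l^2 - 512*l + 512*sqrt(2)*l + 2048)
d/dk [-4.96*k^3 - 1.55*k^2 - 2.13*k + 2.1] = -14.88*k^2 - 3.1*k - 2.13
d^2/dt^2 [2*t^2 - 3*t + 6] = 4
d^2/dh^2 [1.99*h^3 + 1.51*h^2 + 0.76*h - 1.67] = 11.94*h + 3.02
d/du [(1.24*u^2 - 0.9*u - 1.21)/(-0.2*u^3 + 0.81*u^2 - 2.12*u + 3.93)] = (0.248*u^4 - 0.36*u^3 - 2.6258*u^2 + 11.7066*u - 6.1022)/(0.04*u^6 - 0.324*u^5 + 1.5041*u^4 - 5.0064*u^3 + 10.861*u^2 - 16.6632*u + 15.4449)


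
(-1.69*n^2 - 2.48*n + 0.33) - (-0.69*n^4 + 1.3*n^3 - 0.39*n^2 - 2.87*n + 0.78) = 0.69*n^4 - 1.3*n^3 - 1.3*n^2 + 0.39*n - 0.45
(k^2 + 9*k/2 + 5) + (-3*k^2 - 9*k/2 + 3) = 8 - 2*k^2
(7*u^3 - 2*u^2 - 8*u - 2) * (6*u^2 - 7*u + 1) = 42*u^5 - 61*u^4 - 27*u^3 + 42*u^2 + 6*u - 2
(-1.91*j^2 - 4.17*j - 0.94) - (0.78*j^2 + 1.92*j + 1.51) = -2.69*j^2 - 6.09*j - 2.45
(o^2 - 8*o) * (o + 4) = o^3 - 4*o^2 - 32*o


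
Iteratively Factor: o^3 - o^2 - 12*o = (o)*(o^2 - o - 12) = o*(o - 4)*(o + 3)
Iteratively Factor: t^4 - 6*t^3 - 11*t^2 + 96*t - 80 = (t - 1)*(t^3 - 5*t^2 - 16*t + 80) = (t - 1)*(t + 4)*(t^2 - 9*t + 20) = (t - 5)*(t - 1)*(t + 4)*(t - 4)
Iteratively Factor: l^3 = (l)*(l^2) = l^2*(l)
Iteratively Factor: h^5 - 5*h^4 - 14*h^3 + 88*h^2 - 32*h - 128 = (h - 4)*(h^4 - h^3 - 18*h^2 + 16*h + 32) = (h - 4)*(h + 4)*(h^3 - 5*h^2 + 2*h + 8) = (h - 4)*(h + 1)*(h + 4)*(h^2 - 6*h + 8) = (h - 4)*(h - 2)*(h + 1)*(h + 4)*(h - 4)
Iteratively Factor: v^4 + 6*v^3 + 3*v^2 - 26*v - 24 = (v - 2)*(v^3 + 8*v^2 + 19*v + 12) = (v - 2)*(v + 3)*(v^2 + 5*v + 4) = (v - 2)*(v + 1)*(v + 3)*(v + 4)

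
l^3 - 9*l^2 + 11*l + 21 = (l - 7)*(l - 3)*(l + 1)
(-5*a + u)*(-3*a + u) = 15*a^2 - 8*a*u + u^2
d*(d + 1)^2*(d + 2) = d^4 + 4*d^3 + 5*d^2 + 2*d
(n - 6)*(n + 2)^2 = n^3 - 2*n^2 - 20*n - 24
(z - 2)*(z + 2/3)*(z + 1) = z^3 - z^2/3 - 8*z/3 - 4/3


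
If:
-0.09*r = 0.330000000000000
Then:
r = -3.67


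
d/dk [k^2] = 2*k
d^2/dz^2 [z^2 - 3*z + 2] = 2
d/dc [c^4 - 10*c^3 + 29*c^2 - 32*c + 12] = 4*c^3 - 30*c^2 + 58*c - 32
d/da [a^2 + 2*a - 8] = 2*a + 2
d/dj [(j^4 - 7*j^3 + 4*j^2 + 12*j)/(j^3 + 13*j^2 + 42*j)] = (j^4 + 26*j^3 + 31*j^2 - 612*j + 12)/(j^4 + 26*j^3 + 253*j^2 + 1092*j + 1764)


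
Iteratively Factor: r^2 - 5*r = (r)*(r - 5)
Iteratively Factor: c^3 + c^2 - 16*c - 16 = (c - 4)*(c^2 + 5*c + 4) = (c - 4)*(c + 1)*(c + 4)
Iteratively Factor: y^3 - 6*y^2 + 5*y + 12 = (y + 1)*(y^2 - 7*y + 12) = (y - 3)*(y + 1)*(y - 4)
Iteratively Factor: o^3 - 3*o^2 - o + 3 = (o - 1)*(o^2 - 2*o - 3) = (o - 3)*(o - 1)*(o + 1)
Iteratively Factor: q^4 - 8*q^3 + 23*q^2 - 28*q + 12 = (q - 1)*(q^3 - 7*q^2 + 16*q - 12) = (q - 3)*(q - 1)*(q^2 - 4*q + 4) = (q - 3)*(q - 2)*(q - 1)*(q - 2)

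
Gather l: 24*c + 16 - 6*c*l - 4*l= 24*c + l*(-6*c - 4) + 16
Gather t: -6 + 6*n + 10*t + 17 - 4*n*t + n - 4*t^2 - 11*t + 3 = 7*n - 4*t^2 + t*(-4*n - 1) + 14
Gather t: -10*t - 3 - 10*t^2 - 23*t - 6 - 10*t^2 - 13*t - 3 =-20*t^2 - 46*t - 12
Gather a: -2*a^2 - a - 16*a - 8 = -2*a^2 - 17*a - 8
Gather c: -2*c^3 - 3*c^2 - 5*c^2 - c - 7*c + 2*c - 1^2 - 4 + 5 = -2*c^3 - 8*c^2 - 6*c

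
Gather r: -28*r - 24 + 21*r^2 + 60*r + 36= 21*r^2 + 32*r + 12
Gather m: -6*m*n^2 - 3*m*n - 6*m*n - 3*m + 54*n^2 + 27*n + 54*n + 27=m*(-6*n^2 - 9*n - 3) + 54*n^2 + 81*n + 27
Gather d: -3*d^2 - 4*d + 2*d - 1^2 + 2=-3*d^2 - 2*d + 1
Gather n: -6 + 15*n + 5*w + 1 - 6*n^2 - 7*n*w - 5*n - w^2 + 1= -6*n^2 + n*(10 - 7*w) - w^2 + 5*w - 4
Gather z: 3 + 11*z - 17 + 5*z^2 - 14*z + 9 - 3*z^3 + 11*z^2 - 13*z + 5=-3*z^3 + 16*z^2 - 16*z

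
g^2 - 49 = (g - 7)*(g + 7)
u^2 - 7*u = u*(u - 7)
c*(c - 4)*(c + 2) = c^3 - 2*c^2 - 8*c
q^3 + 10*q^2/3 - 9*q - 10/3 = (q - 2)*(q + 1/3)*(q + 5)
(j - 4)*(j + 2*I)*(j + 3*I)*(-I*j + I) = -I*j^4 + 5*j^3 + 5*I*j^3 - 25*j^2 + 2*I*j^2 + 20*j - 30*I*j + 24*I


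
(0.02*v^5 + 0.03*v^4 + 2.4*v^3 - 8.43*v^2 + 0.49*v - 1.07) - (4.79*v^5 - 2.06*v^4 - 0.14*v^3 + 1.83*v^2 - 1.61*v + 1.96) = -4.77*v^5 + 2.09*v^4 + 2.54*v^3 - 10.26*v^2 + 2.1*v - 3.03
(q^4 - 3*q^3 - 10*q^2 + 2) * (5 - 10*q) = -10*q^5 + 35*q^4 + 85*q^3 - 50*q^2 - 20*q + 10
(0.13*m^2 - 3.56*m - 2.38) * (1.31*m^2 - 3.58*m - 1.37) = 0.1703*m^4 - 5.129*m^3 + 9.4489*m^2 + 13.3976*m + 3.2606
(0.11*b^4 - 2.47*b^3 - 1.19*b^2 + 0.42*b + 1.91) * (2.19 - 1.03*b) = -0.1133*b^5 + 2.785*b^4 - 4.1836*b^3 - 3.0387*b^2 - 1.0475*b + 4.1829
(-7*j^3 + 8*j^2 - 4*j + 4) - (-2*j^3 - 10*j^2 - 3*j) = -5*j^3 + 18*j^2 - j + 4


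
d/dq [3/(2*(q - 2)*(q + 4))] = 3*(-q - 1)/(q^4 + 4*q^3 - 12*q^2 - 32*q + 64)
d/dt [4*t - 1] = 4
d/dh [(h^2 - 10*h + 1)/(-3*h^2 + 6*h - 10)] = 2*(-12*h^2 - 7*h + 47)/(9*h^4 - 36*h^3 + 96*h^2 - 120*h + 100)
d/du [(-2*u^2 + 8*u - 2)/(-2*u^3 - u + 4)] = 2*(2*(u - 2)*(2*u^3 + u - 4) - (6*u^2 + 1)*(u^2 - 4*u + 1))/(2*u^3 + u - 4)^2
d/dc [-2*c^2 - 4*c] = -4*c - 4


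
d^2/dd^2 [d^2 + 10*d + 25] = 2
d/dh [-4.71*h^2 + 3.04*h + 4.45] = 3.04 - 9.42*h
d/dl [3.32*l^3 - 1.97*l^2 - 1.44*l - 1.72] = 9.96*l^2 - 3.94*l - 1.44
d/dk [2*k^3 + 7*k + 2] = 6*k^2 + 7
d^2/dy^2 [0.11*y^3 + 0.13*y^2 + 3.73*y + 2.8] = 0.66*y + 0.26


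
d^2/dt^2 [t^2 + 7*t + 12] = 2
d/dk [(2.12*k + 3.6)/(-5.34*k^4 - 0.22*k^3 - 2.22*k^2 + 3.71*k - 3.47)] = (33.9624*k^4 + 77.8288*k^3 + 7.0824*k^2 + 15.984*k - 20.7124)/(28.5156*k^8 + 2.3496*k^7 + 23.758*k^6 - 38.646*k^5 + 40.3556*k^4 - 14.9456*k^3 + 29.1709*k^2 - 25.7474*k + 12.0409)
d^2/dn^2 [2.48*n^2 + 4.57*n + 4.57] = 4.96000000000000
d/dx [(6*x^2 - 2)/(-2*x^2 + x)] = 2*(3*x^2 - 4*x + 1)/(x^2*(4*x^2 - 4*x + 1))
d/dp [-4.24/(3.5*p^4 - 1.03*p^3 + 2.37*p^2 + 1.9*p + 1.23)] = (59.36*p^3 - 13.1016*p^2 + 20.0976*p + 8.056)/(3.5*p^4 - 1.03*p^3 + 2.37*p^2 + 1.9*p + 1.23)^2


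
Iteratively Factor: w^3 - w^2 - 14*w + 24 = (w + 4)*(w^2 - 5*w + 6) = (w - 2)*(w + 4)*(w - 3)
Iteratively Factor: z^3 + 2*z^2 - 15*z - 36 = (z + 3)*(z^2 - z - 12) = (z - 4)*(z + 3)*(z + 3)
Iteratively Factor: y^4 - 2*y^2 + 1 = (y + 1)*(y^3 - y^2 - y + 1) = (y - 1)*(y + 1)*(y^2 - 1) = (y - 1)^2*(y + 1)*(y + 1)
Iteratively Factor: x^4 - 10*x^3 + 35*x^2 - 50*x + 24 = (x - 3)*(x^3 - 7*x^2 + 14*x - 8) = (x - 3)*(x - 2)*(x^2 - 5*x + 4) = (x - 4)*(x - 3)*(x - 2)*(x - 1)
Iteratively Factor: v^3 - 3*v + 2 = (v - 1)*(v^2 + v - 2) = (v - 1)^2*(v + 2)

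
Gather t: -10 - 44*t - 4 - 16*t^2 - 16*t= -16*t^2 - 60*t - 14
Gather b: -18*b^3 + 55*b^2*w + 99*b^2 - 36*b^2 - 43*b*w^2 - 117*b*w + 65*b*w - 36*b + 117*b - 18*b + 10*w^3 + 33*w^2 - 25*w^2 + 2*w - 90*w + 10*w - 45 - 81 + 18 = -18*b^3 + b^2*(55*w + 63) + b*(-43*w^2 - 52*w + 63) + 10*w^3 + 8*w^2 - 78*w - 108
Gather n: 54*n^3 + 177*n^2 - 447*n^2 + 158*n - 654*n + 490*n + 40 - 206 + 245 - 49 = 54*n^3 - 270*n^2 - 6*n + 30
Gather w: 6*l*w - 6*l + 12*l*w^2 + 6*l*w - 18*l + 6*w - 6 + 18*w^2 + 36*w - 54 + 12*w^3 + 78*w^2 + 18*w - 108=-24*l + 12*w^3 + w^2*(12*l + 96) + w*(12*l + 60) - 168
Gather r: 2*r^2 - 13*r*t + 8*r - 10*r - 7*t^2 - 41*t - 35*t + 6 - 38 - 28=2*r^2 + r*(-13*t - 2) - 7*t^2 - 76*t - 60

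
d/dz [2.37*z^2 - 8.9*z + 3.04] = 4.74*z - 8.9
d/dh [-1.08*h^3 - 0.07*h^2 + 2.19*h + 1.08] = -3.24*h^2 - 0.14*h + 2.19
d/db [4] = 0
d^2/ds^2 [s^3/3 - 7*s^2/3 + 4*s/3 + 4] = 2*s - 14/3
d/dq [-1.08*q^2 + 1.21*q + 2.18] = 1.21 - 2.16*q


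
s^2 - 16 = (s - 4)*(s + 4)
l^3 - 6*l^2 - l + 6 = (l - 6)*(l - 1)*(l + 1)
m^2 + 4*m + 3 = (m + 1)*(m + 3)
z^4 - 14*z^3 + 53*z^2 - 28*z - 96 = (z - 8)*(z - 4)*(z - 3)*(z + 1)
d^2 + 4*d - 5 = (d - 1)*(d + 5)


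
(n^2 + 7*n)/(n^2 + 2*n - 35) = n/(n - 5)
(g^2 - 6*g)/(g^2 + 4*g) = (g - 6)/(g + 4)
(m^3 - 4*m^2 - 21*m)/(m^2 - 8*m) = (m^2 - 4*m - 21)/(m - 8)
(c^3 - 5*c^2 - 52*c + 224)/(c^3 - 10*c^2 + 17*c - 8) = (c^2 + 3*c - 28)/(c^2 - 2*c + 1)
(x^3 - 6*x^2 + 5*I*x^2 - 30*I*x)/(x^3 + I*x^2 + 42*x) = (x^2 + x*(-6 + 5*I) - 30*I)/(x^2 + I*x + 42)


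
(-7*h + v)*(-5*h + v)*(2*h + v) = 70*h^3 + 11*h^2*v - 10*h*v^2 + v^3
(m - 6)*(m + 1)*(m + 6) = m^3 + m^2 - 36*m - 36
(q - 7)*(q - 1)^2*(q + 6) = q^4 - 3*q^3 - 39*q^2 + 83*q - 42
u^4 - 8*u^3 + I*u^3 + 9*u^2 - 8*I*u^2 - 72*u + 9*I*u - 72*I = (u - 8)*(u - 3*I)*(u + I)*(u + 3*I)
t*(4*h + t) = 4*h*t + t^2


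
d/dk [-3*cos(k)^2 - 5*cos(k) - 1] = (6*cos(k) + 5)*sin(k)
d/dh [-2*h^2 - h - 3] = -4*h - 1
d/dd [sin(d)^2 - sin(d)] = sin(2*d) - cos(d)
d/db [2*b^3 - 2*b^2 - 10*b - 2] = 6*b^2 - 4*b - 10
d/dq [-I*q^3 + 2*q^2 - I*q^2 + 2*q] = -3*I*q^2 + 2*q*(2 - I) + 2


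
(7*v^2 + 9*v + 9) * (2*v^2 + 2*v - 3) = 14*v^4 + 32*v^3 + 15*v^2 - 9*v - 27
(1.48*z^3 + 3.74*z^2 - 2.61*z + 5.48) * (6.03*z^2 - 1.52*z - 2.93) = 8.9244*z^5 + 20.3026*z^4 - 25.7595*z^3 + 26.0534*z^2 - 0.682300000000001*z - 16.0564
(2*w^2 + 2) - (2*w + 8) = 2*w^2 - 2*w - 6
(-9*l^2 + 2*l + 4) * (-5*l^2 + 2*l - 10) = 45*l^4 - 28*l^3 + 74*l^2 - 12*l - 40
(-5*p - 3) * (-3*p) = 15*p^2 + 9*p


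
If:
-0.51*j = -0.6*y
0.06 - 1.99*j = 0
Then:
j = 0.03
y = 0.03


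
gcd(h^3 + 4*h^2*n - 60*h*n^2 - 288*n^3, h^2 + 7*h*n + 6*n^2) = h + 6*n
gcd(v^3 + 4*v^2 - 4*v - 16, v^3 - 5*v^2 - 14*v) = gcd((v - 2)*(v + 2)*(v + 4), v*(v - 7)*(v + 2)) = v + 2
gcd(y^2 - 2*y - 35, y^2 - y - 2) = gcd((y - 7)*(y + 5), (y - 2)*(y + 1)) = 1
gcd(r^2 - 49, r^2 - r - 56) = r + 7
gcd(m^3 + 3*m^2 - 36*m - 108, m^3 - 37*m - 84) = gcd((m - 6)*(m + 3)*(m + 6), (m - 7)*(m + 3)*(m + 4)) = m + 3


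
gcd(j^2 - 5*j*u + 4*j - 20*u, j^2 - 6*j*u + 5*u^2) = -j + 5*u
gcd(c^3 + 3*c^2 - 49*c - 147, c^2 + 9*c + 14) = c + 7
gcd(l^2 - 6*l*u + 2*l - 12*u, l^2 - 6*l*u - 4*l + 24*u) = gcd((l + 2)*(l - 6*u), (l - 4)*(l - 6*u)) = -l + 6*u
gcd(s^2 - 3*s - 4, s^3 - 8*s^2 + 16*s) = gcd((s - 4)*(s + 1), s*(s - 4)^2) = s - 4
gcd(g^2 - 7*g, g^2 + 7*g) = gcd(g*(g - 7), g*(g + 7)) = g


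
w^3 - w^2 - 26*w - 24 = (w - 6)*(w + 1)*(w + 4)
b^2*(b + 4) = b^3 + 4*b^2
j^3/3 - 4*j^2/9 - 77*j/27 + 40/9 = (j/3 + 1)*(j - 8/3)*(j - 5/3)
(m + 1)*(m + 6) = m^2 + 7*m + 6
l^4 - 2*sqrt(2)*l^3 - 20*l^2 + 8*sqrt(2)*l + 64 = (l - 2)*(l + 2)*(l - 4*sqrt(2))*(l + 2*sqrt(2))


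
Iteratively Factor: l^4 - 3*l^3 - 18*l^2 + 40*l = (l + 4)*(l^3 - 7*l^2 + 10*l) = (l - 5)*(l + 4)*(l^2 - 2*l) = (l - 5)*(l - 2)*(l + 4)*(l)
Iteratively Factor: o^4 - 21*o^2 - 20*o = (o - 5)*(o^3 + 5*o^2 + 4*o) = (o - 5)*(o + 4)*(o^2 + o) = (o - 5)*(o + 1)*(o + 4)*(o)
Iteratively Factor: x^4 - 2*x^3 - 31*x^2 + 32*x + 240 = (x + 3)*(x^3 - 5*x^2 - 16*x + 80) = (x + 3)*(x + 4)*(x^2 - 9*x + 20) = (x - 4)*(x + 3)*(x + 4)*(x - 5)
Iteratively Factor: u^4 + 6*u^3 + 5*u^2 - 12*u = (u - 1)*(u^3 + 7*u^2 + 12*u) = (u - 1)*(u + 4)*(u^2 + 3*u) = u*(u - 1)*(u + 4)*(u + 3)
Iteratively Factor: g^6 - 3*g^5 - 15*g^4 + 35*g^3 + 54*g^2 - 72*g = (g + 3)*(g^5 - 6*g^4 + 3*g^3 + 26*g^2 - 24*g) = (g + 2)*(g + 3)*(g^4 - 8*g^3 + 19*g^2 - 12*g) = (g - 4)*(g + 2)*(g + 3)*(g^3 - 4*g^2 + 3*g) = g*(g - 4)*(g + 2)*(g + 3)*(g^2 - 4*g + 3) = g*(g - 4)*(g - 3)*(g + 2)*(g + 3)*(g - 1)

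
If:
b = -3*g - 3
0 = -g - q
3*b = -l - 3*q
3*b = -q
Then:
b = -3/10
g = -9/10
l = -9/5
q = 9/10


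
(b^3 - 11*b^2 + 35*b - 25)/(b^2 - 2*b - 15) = (b^2 - 6*b + 5)/(b + 3)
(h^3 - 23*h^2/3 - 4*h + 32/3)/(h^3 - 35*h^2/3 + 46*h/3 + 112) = (3*h^2 + h - 4)/(3*h^2 - 11*h - 42)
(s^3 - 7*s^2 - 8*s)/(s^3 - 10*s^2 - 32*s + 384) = s*(s + 1)/(s^2 - 2*s - 48)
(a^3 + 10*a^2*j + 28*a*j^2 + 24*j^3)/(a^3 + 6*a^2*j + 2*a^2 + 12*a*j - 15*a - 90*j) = (a^2 + 4*a*j + 4*j^2)/(a^2 + 2*a - 15)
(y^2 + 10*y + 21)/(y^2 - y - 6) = (y^2 + 10*y + 21)/(y^2 - y - 6)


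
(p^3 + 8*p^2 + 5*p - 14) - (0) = p^3 + 8*p^2 + 5*p - 14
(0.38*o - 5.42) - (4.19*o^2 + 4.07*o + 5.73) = -4.19*o^2 - 3.69*o - 11.15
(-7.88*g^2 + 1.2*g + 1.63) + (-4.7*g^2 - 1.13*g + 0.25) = -12.58*g^2 + 0.0700000000000001*g + 1.88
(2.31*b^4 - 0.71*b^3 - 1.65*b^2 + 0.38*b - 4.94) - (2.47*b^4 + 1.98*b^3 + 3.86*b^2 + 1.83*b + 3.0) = -0.16*b^4 - 2.69*b^3 - 5.51*b^2 - 1.45*b - 7.94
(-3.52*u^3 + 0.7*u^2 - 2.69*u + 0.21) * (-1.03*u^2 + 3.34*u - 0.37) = 3.6256*u^5 - 12.4778*u^4 + 6.4111*u^3 - 9.4599*u^2 + 1.6967*u - 0.0777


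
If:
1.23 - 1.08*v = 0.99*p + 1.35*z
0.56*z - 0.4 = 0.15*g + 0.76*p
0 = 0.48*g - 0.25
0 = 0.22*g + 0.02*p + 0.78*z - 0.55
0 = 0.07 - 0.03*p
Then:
No Solution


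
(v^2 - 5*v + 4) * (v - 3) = v^3 - 8*v^2 + 19*v - 12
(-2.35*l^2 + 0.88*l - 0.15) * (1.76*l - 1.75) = -4.136*l^3 + 5.6613*l^2 - 1.804*l + 0.2625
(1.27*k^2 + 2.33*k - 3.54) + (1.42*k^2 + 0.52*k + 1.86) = 2.69*k^2 + 2.85*k - 1.68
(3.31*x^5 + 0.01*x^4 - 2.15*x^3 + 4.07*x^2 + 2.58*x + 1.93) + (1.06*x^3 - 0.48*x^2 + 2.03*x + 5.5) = 3.31*x^5 + 0.01*x^4 - 1.09*x^3 + 3.59*x^2 + 4.61*x + 7.43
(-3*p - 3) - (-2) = -3*p - 1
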